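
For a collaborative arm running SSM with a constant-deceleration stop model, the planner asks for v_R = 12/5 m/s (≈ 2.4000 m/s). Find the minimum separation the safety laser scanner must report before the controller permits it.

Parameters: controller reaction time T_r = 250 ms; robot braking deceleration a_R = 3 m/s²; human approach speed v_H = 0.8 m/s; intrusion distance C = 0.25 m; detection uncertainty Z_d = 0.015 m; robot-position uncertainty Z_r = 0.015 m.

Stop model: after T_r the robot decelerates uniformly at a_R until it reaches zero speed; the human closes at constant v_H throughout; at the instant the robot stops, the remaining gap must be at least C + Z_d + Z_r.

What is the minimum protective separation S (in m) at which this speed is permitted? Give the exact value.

braking lasts T_s = (12/5)/3 = 0.8000 s
robot covers v_R·T_r = 2.4000·0.2500 = 0.6000 m before braking
braking distance = 2.4000²/(2·3.0000) = 0.9600 m
human over T_r+T_s: 0.8000·(0.2500+0.8000) = 0.8400 m
residual clearance needed = 0.2500+0.0150+0.0150 = 0.2800 m
S_min ≈ 0.6000+0.9600+0.8400+0.2800  ⇒  S_min = 67/25 m

S_min = 67/25 m = 2.6800 m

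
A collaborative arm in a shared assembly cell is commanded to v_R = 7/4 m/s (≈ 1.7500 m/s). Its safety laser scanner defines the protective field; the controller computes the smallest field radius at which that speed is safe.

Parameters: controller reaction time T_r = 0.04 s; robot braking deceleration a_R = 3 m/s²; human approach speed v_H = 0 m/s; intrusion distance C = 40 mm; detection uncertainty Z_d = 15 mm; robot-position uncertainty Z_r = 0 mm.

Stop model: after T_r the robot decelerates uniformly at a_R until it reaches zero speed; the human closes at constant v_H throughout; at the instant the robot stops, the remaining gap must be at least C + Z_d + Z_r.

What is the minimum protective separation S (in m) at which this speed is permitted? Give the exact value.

S_min = 61/96 m = 0.6354 m

stop time T_s = (7/4)/3 = 0.5833 s
robot in T_r: 1.7500·0.0400 = 0.0700 m
braking distance = 1.7500²/(2·3.0000) = 0.5104 m
human over T_r+T_s: 0.0000·(0.0400+0.5833) = 0.0000 m
C+Z_d+Z_r = 0.0400+0.0150+0.0000 = 0.0550 m
S_min ≈ 0.0700+0.5104+0.0000+0.0550  ⇒  S_min = 61/96 m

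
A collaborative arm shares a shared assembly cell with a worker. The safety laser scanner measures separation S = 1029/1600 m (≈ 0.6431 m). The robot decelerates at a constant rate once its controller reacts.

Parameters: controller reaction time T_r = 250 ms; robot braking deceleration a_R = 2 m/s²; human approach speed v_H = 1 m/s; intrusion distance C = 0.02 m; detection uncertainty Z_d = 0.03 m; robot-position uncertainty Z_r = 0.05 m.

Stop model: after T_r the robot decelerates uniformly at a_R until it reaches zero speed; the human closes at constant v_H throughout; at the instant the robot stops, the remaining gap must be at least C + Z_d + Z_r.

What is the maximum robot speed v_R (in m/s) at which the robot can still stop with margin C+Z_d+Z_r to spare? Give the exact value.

collect terms ⇒ (1/4)·v_R² + (3/4)·v_R + (-469/1600) = 0
  disc = (3/4)² − 4·(1/4)·(-469/1600) = 1369/1600 ; √disc = 37/40
  v_R = (−(3/4) + 37/40) / (2·(1/4)) = 7/20 m/s
check:
T_s = v_R/a_R = (7/20)/2 = 0.1750 s
robot covers v_R·T_r = 0.3500·0.2500 = 0.0875 m before braking
robot under decel: 0.3500²/(2·2.0000) = 0.0306 m
human closes 1.0000·0.4250 = 0.4250 m
margins: 0.0200+0.0300+0.0500 = 0.1000 m
sum ≈ 0.0875+0.0306+0.4250+0.1000 ≈ 0.6431 m = S ✓

v_R_max = 7/20 m/s = 0.3500 m/s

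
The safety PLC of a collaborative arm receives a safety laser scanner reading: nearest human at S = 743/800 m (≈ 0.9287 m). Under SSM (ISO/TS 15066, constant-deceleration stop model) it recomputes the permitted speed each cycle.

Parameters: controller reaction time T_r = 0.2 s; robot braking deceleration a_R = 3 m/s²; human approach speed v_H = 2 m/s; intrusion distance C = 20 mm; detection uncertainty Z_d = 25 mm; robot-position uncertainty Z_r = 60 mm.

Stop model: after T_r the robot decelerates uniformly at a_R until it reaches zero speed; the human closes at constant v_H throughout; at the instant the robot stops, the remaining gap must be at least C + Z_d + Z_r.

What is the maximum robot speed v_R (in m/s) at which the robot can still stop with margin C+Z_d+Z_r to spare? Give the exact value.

quadratic (1/6)·v² + (13/15)·v + (-339/800) = 0
  disc = (13/15)² − 4·(1/6)·(-339/800) = 3721/3600 ; √disc = 61/60
  v_R = (−(13/15) + 61/60) / (2·(1/6)) = 9/20 m/s
check:
T_s = v_R/a_R = (9/20)/3 = 0.1500 s
robot covers v_R·T_r = 0.4500·0.2000 = 0.0900 m before braking
robot covers 0.4500·0.1500 − ½·3.0000·0.1500² = 0.0338 m while stopping
person approaches 2.0000·(0.2000+0.1500) = 0.7000 m
residual clearance needed = 0.0200+0.0250+0.0600 = 0.1050 m
sum ≈ 0.0900+0.0338+0.7000+0.1050 ≈ 0.9287 m = S ✓

v_R_max = 9/20 m/s = 0.4500 m/s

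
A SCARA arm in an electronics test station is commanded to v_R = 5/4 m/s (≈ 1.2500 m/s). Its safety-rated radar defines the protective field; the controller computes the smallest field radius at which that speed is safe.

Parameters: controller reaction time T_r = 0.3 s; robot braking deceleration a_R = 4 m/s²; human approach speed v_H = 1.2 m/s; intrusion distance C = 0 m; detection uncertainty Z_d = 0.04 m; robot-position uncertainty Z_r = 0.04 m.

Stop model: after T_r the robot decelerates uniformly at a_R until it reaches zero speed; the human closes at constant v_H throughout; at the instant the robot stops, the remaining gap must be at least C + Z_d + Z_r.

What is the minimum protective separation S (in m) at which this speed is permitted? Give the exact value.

S_min = 4433/3200 m = 1.3853 m

stop time T_s = (5/4)/4 = 0.3125 s
robot in T_r: 1.2500·0.3000 = 0.3750 m
braking distance = 1.2500²/(2·4.0000) = 0.1953 m
human closes 1.2000·0.6125 = 0.7350 m
C+Z_d+Z_r = 0.0000+0.0400+0.0400 = 0.0800 m
S_min ≈ 0.3750+0.1953+0.7350+0.0800  ⇒  S_min = 4433/3200 m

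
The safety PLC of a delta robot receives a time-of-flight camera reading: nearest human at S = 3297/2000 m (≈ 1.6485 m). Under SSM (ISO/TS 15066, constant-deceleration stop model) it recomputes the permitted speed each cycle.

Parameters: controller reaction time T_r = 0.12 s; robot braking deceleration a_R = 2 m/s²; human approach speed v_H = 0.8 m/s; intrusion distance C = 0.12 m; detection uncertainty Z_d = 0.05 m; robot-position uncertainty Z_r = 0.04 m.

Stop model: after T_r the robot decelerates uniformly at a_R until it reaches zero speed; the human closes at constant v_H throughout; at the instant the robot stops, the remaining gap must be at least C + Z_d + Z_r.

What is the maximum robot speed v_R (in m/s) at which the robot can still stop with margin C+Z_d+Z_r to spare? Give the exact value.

v_R_max = 3/2 m/s = 1.5000 m/s

quadratic (1/4)·v² + (13/25)·v + (-537/400) = 0
  disc = (13/25)² − 4·(1/4)·(-537/400) = 16129/10000 ; √disc = 127/100
  v_R = (−(13/25) + 127/100) / (2·(1/4)) = 3/2 m/s
check:
T_s = v_R/a_R = (3/2)/2 = 0.7500 s
reaction-phase robot travel = 1.5000·0.1200 = 0.1800 m
robot under decel: 1.5000²/(2·2.0000) = 0.5625 m
human closes 0.8000·0.8700 = 0.6960 m
margins: 0.1200+0.0500+0.0400 = 0.2100 m
sum ≈ 0.1800+0.5625+0.6960+0.2100 ≈ 1.6485 m = S ✓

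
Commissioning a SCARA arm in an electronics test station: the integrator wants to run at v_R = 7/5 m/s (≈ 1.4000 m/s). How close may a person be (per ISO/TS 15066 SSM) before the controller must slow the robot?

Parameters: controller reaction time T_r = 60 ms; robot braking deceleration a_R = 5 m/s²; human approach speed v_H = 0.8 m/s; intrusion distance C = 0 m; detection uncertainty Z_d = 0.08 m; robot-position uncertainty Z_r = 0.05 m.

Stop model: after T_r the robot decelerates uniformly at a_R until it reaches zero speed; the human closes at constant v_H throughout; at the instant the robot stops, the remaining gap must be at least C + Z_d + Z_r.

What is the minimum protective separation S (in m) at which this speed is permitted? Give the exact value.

S_min = 341/500 m = 0.6820 m

braking lasts T_s = (7/5)/5 = 0.2800 s
robot covers v_R·T_r = 1.4000·0.0600 = 0.0840 m before braking
braking distance = 1.4000²/(2·5.0000) = 0.1960 m
human closes 0.8000·0.3400 = 0.2720 m
residual clearance needed = 0.0000+0.0800+0.0500 = 0.1300 m
S_min ≈ 0.0840+0.1960+0.2720+0.1300  ⇒  S_min = 341/500 m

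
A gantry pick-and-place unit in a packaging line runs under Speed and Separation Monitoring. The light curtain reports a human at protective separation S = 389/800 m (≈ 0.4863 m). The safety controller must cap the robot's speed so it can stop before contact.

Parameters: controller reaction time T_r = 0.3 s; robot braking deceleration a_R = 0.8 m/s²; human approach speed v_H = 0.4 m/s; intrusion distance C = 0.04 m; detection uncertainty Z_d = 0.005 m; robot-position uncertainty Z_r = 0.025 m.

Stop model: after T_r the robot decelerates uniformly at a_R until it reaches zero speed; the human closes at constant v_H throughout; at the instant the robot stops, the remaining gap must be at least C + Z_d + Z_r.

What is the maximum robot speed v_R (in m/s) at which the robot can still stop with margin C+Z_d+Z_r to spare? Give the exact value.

collect terms ⇒ (5/8)·v_R² + (4/5)·v_R + (-237/800) = 0
  disc = (4/5)² − 4·(5/8)·(-237/800) = 2209/1600 ; √disc = 47/40
  v_R = (−(4/5) + 47/40) / (2·(5/8)) = 3/10 m/s
check:
T_s = v_R/a_R = (3/10)/(4/5) = 0.3750 s
robot in T_r: 0.3000·0.3000 = 0.0900 m
robot covers 0.3000·0.3750 − ½·0.8000·0.3750² = 0.0563 m while stopping
human closes 0.4000·0.6750 = 0.2700 m
C+Z_d+Z_r = 0.0400+0.0050+0.0250 = 0.0700 m
sum ≈ 0.0900+0.0563+0.2700+0.0700 ≈ 0.4863 m = S ✓

v_R_max = 3/10 m/s = 0.3000 m/s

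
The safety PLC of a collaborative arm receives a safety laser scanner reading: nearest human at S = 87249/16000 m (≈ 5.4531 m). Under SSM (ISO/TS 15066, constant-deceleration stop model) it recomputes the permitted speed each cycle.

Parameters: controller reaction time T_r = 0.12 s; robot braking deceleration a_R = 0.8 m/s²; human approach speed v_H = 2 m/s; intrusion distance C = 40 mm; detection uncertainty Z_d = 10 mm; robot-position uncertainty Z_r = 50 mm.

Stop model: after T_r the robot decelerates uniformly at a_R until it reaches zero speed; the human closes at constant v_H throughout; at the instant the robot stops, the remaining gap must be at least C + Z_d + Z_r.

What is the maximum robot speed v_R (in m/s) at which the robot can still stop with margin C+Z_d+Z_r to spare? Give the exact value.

v_R_max = 29/20 m/s = 1.4500 m/s

collect terms ⇒ (5/8)·v_R² + (131/50)·v_R + (-81809/16000) = 0
  disc = (131/50)² − 4·(5/8)·(-81809/16000) = 3143529/160000 ; √disc = 1773/400
  v_R = (−(131/50) + 1773/400) / (2·(5/8)) = 29/20 m/s
check:
stop time T_s = (29/20)/(4/5) = 1.8125 s
robot in T_r: 1.4500·0.1200 = 0.1740 m
robot covers 1.4500·1.8125 − ½·0.8000·1.8125² = 1.3141 m while stopping
person approaches 2.0000·(0.1200+1.8125) = 3.8650 m
margins: 0.0400+0.0100+0.0500 = 0.1000 m
sum ≈ 0.1740+1.3141+3.8650+0.1000 ≈ 5.4531 m = S ✓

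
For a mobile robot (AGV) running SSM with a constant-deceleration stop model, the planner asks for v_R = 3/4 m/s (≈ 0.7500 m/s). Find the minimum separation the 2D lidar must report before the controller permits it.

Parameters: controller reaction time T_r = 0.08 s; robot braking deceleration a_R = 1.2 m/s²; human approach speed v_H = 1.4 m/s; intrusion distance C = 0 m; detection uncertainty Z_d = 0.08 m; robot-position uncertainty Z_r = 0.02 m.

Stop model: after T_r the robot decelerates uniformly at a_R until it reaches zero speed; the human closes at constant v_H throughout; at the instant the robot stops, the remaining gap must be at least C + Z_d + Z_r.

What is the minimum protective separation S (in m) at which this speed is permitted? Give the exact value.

T_s = v_R/a_R = (3/4)/(6/5) = 0.6250 s
robot covers v_R·T_r = 0.7500·0.0800 = 0.0600 m before braking
braking distance = 0.7500²/(2·1.2000) = 0.2344 m
human closes 1.4000·0.7050 = 0.9870 m
margins: 0.0000+0.0800+0.0200 = 0.1000 m
S_min ≈ 0.0600+0.2344+0.9870+0.1000  ⇒  S_min = 11051/8000 m

S_min = 11051/8000 m = 1.3814 m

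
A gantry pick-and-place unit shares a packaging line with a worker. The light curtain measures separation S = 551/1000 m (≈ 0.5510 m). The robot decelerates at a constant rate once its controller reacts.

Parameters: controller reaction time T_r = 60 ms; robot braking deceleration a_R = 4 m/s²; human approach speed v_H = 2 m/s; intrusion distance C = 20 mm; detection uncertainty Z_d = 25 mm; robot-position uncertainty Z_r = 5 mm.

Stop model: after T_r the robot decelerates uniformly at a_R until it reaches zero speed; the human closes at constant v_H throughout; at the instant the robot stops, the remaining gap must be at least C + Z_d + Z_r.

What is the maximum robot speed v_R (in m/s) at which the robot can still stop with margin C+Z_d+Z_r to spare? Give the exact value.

v_R_max = 3/5 m/s = 0.6000 m/s

collect terms ⇒ (1/8)·v_R² + (14/25)·v_R + (-381/1000) = 0
  disc = (14/25)² − 4·(1/8)·(-381/1000) = 5041/10000 ; √disc = 71/100
  v_R = (−(14/25) + 71/100) / (2·(1/8)) = 3/5 m/s
check:
braking lasts T_s = (3/5)/4 = 0.1500 s
robot covers v_R·T_r = 0.6000·0.0600 = 0.0360 m before braking
braking distance = 0.6000²/(2·4.0000) = 0.0450 m
human over T_r+T_s: 2.0000·(0.0600+0.1500) = 0.4200 m
margins: 0.0200+0.0250+0.0050 = 0.0500 m
sum ≈ 0.0360+0.0450+0.4200+0.0500 ≈ 0.5510 m = S ✓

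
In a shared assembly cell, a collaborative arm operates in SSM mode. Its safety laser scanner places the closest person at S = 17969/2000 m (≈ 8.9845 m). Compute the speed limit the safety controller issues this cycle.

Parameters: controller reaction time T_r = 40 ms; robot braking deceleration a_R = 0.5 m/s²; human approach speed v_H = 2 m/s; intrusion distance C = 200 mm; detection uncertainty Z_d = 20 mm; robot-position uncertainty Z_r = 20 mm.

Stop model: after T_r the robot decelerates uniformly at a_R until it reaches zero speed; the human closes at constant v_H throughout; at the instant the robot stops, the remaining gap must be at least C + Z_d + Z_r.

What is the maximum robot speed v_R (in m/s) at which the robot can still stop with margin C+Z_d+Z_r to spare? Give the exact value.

v_R_max = 31/20 m/s = 1.5500 m/s

collect terms ⇒ (1)·v_R² + (101/25)·v_R + (-17329/2000) = 0
  disc = (101/25)² − 4·(1)·(-17329/2000) = 127449/2500 ; √disc = 357/50
  v_R = (−(101/25) + 357/50) / (2·(1)) = 31/20 m/s
check:
braking lasts T_s = (31/20)/(1/2) = 3.1000 s
robot covers v_R·T_r = 1.5500·0.0400 = 0.0620 m before braking
robot covers 1.5500·3.1000 − ½·0.5000·3.1000² = 2.4025 m while stopping
person approaches 2.0000·(0.0400+3.1000) = 6.2800 m
residual clearance needed = 0.2000+0.0200+0.0200 = 0.2400 m
sum ≈ 0.0620+2.4025+6.2800+0.2400 ≈ 8.9845 m = S ✓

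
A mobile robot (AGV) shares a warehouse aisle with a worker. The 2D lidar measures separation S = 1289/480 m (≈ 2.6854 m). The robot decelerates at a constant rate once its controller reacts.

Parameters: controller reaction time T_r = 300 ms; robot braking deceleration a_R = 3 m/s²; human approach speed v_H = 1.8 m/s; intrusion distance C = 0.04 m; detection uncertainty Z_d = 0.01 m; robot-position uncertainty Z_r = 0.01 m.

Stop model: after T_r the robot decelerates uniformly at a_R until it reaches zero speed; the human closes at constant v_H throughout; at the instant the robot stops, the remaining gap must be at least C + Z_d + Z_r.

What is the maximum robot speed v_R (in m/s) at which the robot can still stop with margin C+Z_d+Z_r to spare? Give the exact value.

v_R_max = 7/4 m/s = 1.7500 m/s

quadratic (1/6)·v² + (9/10)·v + (-1001/480) = 0
  disc = (9/10)² − 4·(1/6)·(-1001/480) = 7921/3600 ; √disc = 89/60
  v_R = (−(9/10) + 89/60) / (2·(1/6)) = 7/4 m/s
check:
braking lasts T_s = (7/4)/3 = 0.5833 s
reaction-phase robot travel = 1.7500·0.3000 = 0.5250 m
robot under decel: 1.7500²/(2·3.0000) = 0.5104 m
person approaches 1.8000·(0.3000+0.5833) = 1.5900 m
margins: 0.0400+0.0100+0.0100 = 0.0600 m
sum ≈ 0.5250+0.5104+1.5900+0.0600 ≈ 2.6854 m = S ✓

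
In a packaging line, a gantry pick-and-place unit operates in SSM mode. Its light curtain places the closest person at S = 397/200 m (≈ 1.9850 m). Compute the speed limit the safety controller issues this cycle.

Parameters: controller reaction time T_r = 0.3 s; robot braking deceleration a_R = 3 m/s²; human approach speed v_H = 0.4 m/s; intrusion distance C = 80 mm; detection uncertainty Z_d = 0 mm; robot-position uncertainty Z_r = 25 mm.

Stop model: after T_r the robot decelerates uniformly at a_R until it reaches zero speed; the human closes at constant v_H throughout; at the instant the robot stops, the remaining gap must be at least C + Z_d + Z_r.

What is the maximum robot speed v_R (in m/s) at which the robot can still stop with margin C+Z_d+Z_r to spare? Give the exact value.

v_R_max = 11/5 m/s = 2.2000 m/s

quadratic (1/6)·v² + (13/30)·v + (-44/25) = 0
  disc = (13/30)² − 4·(1/6)·(-44/25) = 49/36 ; √disc = 7/6
  v_R = (−(13/30) + 7/6) / (2·(1/6)) = 11/5 m/s
check:
braking lasts T_s = (11/5)/3 = 0.7333 s
robot covers v_R·T_r = 2.2000·0.3000 = 0.6600 m before braking
robot covers 2.2000·0.7333 − ½·3.0000·0.7333² = 0.8067 m while stopping
human over T_r+T_s: 0.4000·(0.3000+0.7333) = 0.4133 m
margins: 0.0800+0.0000+0.0250 = 0.1050 m
sum ≈ 0.6600+0.8067+0.4133+0.1050 ≈ 1.9850 m = S ✓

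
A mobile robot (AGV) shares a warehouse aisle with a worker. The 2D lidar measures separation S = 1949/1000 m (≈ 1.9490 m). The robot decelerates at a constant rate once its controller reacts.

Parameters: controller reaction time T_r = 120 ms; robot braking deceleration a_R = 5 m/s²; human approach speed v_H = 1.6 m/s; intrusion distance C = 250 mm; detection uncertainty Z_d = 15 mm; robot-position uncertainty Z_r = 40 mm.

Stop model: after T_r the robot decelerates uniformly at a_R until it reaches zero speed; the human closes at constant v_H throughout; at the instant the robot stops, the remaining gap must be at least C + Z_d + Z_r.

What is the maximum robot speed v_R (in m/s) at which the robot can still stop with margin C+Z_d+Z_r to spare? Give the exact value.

v_R_max = 11/5 m/s = 2.2000 m/s

collect terms ⇒ (1/10)·v_R² + (11/25)·v_R + (-363/250) = 0
  disc = (11/25)² − 4·(1/10)·(-363/250) = 484/625 ; √disc = 22/25
  v_R = (−(11/25) + 22/25) / (2·(1/10)) = 11/5 m/s
check:
braking lasts T_s = (11/5)/5 = 0.4400 s
reaction-phase robot travel = 2.2000·0.1200 = 0.2640 m
robot covers 2.2000·0.4400 − ½·5.0000·0.4400² = 0.4840 m while stopping
person approaches 1.6000·(0.1200+0.4400) = 0.8960 m
margins: 0.2500+0.0150+0.0400 = 0.3050 m
sum ≈ 0.2640+0.4840+0.8960+0.3050 ≈ 1.9490 m = S ✓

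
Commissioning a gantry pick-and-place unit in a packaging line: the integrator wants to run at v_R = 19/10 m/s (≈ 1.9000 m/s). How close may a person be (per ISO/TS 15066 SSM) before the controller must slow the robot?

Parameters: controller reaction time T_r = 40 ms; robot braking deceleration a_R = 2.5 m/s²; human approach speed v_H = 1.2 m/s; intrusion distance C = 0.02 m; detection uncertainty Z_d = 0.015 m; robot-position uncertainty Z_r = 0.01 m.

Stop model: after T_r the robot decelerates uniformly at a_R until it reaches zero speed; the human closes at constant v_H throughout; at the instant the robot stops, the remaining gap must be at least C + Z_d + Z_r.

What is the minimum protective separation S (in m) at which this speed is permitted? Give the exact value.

S_min = 1803/1000 m = 1.8030 m

T_s = v_R/a_R = (19/10)/(5/2) = 0.7600 s
robot covers v_R·T_r = 1.9000·0.0400 = 0.0760 m before braking
robot under decel: 1.9000²/(2·2.5000) = 0.7220 m
human closes 1.2000·0.8000 = 0.9600 m
C+Z_d+Z_r = 0.0200+0.0150+0.0100 = 0.0450 m
S_min ≈ 0.0760+0.7220+0.9600+0.0450  ⇒  S_min = 1803/1000 m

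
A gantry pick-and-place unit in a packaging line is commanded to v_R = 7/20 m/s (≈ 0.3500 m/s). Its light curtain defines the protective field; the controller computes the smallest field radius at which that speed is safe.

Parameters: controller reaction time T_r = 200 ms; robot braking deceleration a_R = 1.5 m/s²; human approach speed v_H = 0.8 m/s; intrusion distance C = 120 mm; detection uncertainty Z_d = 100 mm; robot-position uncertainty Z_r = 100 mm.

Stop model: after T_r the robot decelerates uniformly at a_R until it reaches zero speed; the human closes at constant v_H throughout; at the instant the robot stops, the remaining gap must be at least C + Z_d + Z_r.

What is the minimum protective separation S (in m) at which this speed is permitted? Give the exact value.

S_min = 311/400 m = 0.7775 m

stop time T_s = (7/20)/(3/2) = 0.2333 s
robot in T_r: 0.3500·0.2000 = 0.0700 m
robot under decel: 0.3500²/(2·1.5000) = 0.0408 m
person approaches 0.8000·(0.2000+0.2333) = 0.3467 m
residual clearance needed = 0.1200+0.1000+0.1000 = 0.3200 m
S_min ≈ 0.0700+0.0408+0.3467+0.3200  ⇒  S_min = 311/400 m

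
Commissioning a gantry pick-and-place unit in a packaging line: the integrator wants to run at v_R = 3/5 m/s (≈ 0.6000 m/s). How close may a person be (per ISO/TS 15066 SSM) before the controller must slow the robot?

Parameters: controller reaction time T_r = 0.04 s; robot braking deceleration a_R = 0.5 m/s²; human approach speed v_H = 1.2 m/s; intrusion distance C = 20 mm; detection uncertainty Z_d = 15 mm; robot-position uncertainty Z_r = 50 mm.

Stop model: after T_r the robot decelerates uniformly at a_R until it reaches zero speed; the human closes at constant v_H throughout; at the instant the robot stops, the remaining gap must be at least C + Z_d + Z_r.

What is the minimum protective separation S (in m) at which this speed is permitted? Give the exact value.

T_s = v_R/a_R = (3/5)/(1/2) = 1.2000 s
robot covers v_R·T_r = 0.6000·0.0400 = 0.0240 m before braking
braking distance = 0.6000²/(2·0.5000) = 0.3600 m
human over T_r+T_s: 1.2000·(0.0400+1.2000) = 1.4880 m
residual clearance needed = 0.0200+0.0150+0.0500 = 0.0850 m
S_min ≈ 0.0240+0.3600+1.4880+0.0850  ⇒  S_min = 1957/1000 m

S_min = 1957/1000 m = 1.9570 m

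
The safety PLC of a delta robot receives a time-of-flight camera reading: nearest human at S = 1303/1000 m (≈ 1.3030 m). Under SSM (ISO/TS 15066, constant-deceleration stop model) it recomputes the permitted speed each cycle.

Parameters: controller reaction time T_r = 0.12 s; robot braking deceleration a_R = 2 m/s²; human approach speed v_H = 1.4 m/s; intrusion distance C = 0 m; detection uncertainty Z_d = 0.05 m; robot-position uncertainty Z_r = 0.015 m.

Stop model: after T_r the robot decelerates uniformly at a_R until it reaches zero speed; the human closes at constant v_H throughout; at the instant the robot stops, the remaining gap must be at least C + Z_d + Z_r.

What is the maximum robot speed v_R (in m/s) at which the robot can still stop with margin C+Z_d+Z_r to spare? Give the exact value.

v_R_max = 1 m/s = 1.0000 m/s

quadratic (1/4)·v² + (41/50)·v + (-107/100) = 0
  disc = (41/50)² − 4·(1/4)·(-107/100) = 1089/625 ; √disc = 33/25
  v_R = (−(41/50) + 33/25) / (2·(1/4)) = 1 m/s
check:
stop time T_s = 1/2 = 0.5000 s
reaction-phase robot travel = 1.0000·0.1200 = 0.1200 m
robot covers 1.0000·0.5000 − ½·2.0000·0.5000² = 0.2500 m while stopping
human closes 1.4000·0.6200 = 0.8680 m
margins: 0.0000+0.0500+0.0150 = 0.0650 m
sum ≈ 0.1200+0.2500+0.8680+0.0650 ≈ 1.3030 m = S ✓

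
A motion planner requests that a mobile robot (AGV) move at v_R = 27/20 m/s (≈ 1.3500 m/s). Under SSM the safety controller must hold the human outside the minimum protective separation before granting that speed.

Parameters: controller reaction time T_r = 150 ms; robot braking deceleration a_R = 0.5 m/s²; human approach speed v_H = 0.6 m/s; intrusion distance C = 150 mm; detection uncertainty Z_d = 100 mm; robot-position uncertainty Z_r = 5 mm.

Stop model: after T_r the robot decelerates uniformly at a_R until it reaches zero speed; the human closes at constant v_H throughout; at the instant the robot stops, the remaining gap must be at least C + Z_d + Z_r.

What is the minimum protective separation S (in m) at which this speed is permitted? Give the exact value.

T_s = v_R/a_R = (27/20)/(1/2) = 2.7000 s
reaction-phase robot travel = 1.3500·0.1500 = 0.2025 m
robot covers 1.3500·2.7000 − ½·0.5000·2.7000² = 1.8225 m while stopping
human closes 0.6000·2.8500 = 1.7100 m
C+Z_d+Z_r = 0.1500+0.1000+0.0050 = 0.2550 m
S_min ≈ 0.2025+1.8225+1.7100+0.2550  ⇒  S_min = 399/100 m

S_min = 399/100 m = 3.9900 m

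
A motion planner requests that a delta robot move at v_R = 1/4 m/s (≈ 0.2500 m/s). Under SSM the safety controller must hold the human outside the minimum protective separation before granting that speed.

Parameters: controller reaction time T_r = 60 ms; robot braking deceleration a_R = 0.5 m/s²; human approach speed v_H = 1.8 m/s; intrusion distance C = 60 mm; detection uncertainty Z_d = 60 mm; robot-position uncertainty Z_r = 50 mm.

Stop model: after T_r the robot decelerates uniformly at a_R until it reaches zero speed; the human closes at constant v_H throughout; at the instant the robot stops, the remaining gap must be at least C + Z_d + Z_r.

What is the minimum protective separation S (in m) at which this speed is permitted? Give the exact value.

T_s = v_R/a_R = (1/4)/(1/2) = 0.5000 s
robot in T_r: 0.2500·0.0600 = 0.0150 m
braking distance = 0.2500²/(2·0.5000) = 0.0625 m
human closes 1.8000·0.5600 = 1.0080 m
margins: 0.0600+0.0600+0.0500 = 0.1700 m
S_min ≈ 0.0150+0.0625+1.0080+0.1700  ⇒  S_min = 2511/2000 m

S_min = 2511/2000 m = 1.2555 m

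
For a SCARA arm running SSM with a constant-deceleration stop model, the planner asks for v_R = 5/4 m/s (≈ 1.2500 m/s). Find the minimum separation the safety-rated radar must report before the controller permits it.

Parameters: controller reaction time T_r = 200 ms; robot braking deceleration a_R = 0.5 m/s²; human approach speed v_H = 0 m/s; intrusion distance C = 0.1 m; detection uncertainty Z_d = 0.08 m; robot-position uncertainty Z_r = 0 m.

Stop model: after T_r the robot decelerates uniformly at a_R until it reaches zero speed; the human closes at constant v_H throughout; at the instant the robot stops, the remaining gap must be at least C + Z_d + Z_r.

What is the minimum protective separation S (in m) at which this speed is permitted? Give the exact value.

S_min = 797/400 m = 1.9925 m

braking lasts T_s = (5/4)/(1/2) = 2.5000 s
reaction-phase robot travel = 1.2500·0.2000 = 0.2500 m
braking distance = 1.2500²/(2·0.5000) = 1.5625 m
human over T_r+T_s: 0.0000·(0.2000+2.5000) = 0.0000 m
residual clearance needed = 0.1000+0.0800+0.0000 = 0.1800 m
S_min ≈ 0.2500+1.5625+0.0000+0.1800  ⇒  S_min = 797/400 m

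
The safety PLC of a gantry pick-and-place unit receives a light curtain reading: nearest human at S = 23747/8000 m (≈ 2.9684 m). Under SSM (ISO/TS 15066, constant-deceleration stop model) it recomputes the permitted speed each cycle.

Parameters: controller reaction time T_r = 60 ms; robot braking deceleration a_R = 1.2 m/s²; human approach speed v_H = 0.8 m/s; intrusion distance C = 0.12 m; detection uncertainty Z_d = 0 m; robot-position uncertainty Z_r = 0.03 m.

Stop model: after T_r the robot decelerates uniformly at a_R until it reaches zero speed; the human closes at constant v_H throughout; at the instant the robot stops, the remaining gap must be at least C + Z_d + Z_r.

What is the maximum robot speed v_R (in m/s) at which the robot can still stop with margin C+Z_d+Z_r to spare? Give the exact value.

v_R_max = 37/20 m/s = 1.8500 m/s

collect terms ⇒ (5/12)·v_R² + (109/150)·v_R + (-22163/8000) = 0
  disc = (109/150)² − 4·(5/12)·(-22163/8000) = 1852321/360000 ; √disc = 1361/600
  v_R = (−(109/150) + 1361/600) / (2·(5/12)) = 37/20 m/s
check:
T_s = v_R/a_R = (37/20)/(6/5) = 1.5417 s
robot in T_r: 1.8500·0.0600 = 0.1110 m
robot under decel: 1.8500²/(2·1.2000) = 1.4260 m
person approaches 0.8000·(0.0600+1.5417) = 1.2813 m
margins: 0.1200+0.0000+0.0300 = 0.1500 m
sum ≈ 0.1110+1.4260+1.2813+0.1500 ≈ 2.9684 m = S ✓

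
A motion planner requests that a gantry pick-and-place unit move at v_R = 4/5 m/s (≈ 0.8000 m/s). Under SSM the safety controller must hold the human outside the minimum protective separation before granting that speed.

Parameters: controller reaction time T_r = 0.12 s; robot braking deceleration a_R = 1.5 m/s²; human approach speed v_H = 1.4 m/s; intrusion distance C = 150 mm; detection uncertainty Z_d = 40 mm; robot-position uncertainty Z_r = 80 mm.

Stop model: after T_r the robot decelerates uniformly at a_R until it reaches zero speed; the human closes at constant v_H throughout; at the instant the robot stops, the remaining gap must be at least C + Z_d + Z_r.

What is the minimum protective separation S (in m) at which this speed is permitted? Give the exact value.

T_s = v_R/a_R = (4/5)/(3/2) = 0.5333 s
robot in T_r: 0.8000·0.1200 = 0.0960 m
robot covers 0.8000·0.5333 − ½·1.5000·0.5333² = 0.2133 m while stopping
human closes 1.4000·0.6533 = 0.9147 m
residual clearance needed = 0.1500+0.0400+0.0800 = 0.2700 m
S_min ≈ 0.0960+0.2133+0.9147+0.2700  ⇒  S_min = 747/500 m

S_min = 747/500 m = 1.4940 m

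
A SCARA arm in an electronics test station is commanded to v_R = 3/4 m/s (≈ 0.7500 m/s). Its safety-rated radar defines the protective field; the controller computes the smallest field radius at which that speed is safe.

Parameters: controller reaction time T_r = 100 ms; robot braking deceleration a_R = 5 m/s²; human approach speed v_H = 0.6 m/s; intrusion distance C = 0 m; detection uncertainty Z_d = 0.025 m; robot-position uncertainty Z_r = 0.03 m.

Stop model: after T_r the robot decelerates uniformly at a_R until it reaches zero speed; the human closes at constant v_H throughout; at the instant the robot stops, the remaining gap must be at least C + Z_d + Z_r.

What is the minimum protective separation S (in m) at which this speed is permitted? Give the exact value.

S_min = 269/800 m = 0.3362 m

T_s = v_R/a_R = (3/4)/5 = 0.1500 s
robot in T_r: 0.7500·0.1000 = 0.0750 m
braking distance = 0.7500²/(2·5.0000) = 0.0563 m
person approaches 0.6000·(0.1000+0.1500) = 0.1500 m
residual clearance needed = 0.0000+0.0250+0.0300 = 0.0550 m
S_min ≈ 0.0750+0.0563+0.1500+0.0550  ⇒  S_min = 269/800 m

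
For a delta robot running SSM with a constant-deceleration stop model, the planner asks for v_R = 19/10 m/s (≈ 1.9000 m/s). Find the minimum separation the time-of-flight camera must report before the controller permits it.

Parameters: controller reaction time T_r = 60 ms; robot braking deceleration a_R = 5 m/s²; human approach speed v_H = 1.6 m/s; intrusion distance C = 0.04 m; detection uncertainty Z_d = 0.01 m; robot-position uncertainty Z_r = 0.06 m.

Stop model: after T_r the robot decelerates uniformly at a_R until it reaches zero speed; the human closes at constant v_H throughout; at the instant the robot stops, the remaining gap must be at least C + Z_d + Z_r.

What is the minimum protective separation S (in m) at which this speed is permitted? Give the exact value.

S_min = 1289/1000 m = 1.2890 m

stop time T_s = (19/10)/5 = 0.3800 s
robot in T_r: 1.9000·0.0600 = 0.1140 m
braking distance = 1.9000²/(2·5.0000) = 0.3610 m
human closes 1.6000·0.4400 = 0.7040 m
margins: 0.0400+0.0100+0.0600 = 0.1100 m
S_min ≈ 0.1140+0.3610+0.7040+0.1100  ⇒  S_min = 1289/1000 m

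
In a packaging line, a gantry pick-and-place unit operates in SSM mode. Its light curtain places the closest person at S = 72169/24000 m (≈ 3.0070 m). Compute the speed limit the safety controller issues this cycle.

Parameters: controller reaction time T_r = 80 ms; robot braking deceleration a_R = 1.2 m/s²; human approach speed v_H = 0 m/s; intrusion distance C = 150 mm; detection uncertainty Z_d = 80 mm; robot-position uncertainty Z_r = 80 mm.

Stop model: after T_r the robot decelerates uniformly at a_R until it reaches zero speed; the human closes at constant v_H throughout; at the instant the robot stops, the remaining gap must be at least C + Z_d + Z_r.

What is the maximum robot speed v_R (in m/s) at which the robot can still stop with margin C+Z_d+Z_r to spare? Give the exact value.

v_R_max = 49/20 m/s = 2.4500 m/s

collect terms ⇒ (5/12)·v_R² + (2/25)·v_R + (-64729/24000) = 0
  disc = (2/25)² − 4·(5/12)·(-64729/24000) = 1620529/360000 ; √disc = 1273/600
  v_R = (−(2/25) + 1273/600) / (2·(5/12)) = 49/20 m/s
check:
stop time T_s = (49/20)/(6/5) = 2.0417 s
robot covers v_R·T_r = 2.4500·0.0800 = 0.1960 m before braking
braking distance = 2.4500²/(2·1.2000) = 2.5010 m
human closes 0.0000·2.1217 = 0.0000 m
residual clearance needed = 0.1500+0.0800+0.0800 = 0.3100 m
sum ≈ 0.1960+2.5010+0.0000+0.3100 ≈ 3.0070 m = S ✓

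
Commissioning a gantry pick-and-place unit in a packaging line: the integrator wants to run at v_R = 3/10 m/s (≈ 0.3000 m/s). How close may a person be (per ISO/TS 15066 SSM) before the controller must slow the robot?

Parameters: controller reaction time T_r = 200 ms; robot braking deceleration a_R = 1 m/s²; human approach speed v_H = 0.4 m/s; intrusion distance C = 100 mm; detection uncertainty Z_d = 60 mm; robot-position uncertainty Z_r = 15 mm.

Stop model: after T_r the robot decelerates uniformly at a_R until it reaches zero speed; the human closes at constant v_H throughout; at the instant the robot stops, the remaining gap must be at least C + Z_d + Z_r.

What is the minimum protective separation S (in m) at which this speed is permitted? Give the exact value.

S_min = 12/25 m = 0.4800 m

stop time T_s = (3/10)/1 = 0.3000 s
robot covers v_R·T_r = 0.3000·0.2000 = 0.0600 m before braking
robot covers 0.3000·0.3000 − ½·1.0000·0.3000² = 0.0450 m while stopping
human closes 0.4000·0.5000 = 0.2000 m
margins: 0.1000+0.0600+0.0150 = 0.1750 m
S_min ≈ 0.0600+0.0450+0.2000+0.1750  ⇒  S_min = 12/25 m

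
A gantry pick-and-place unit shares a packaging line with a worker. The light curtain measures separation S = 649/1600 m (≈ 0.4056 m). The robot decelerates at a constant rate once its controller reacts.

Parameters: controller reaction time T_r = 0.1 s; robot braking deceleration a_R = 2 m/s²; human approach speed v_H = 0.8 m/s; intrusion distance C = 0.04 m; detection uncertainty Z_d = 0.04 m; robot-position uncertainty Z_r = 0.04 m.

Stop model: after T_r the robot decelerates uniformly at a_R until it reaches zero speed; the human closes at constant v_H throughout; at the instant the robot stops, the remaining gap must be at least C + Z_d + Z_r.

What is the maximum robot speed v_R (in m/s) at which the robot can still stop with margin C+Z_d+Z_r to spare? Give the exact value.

collect terms ⇒ (1/4)·v_R² + (1/2)·v_R + (-329/1600) = 0
  disc = (1/2)² − 4·(1/4)·(-329/1600) = 729/1600 ; √disc = 27/40
  v_R = (−(1/2) + 27/40) / (2·(1/4)) = 7/20 m/s
check:
T_s = v_R/a_R = (7/20)/2 = 0.1750 s
reaction-phase robot travel = 0.3500·0.1000 = 0.0350 m
robot covers 0.3500·0.1750 − ½·2.0000·0.1750² = 0.0306 m while stopping
human over T_r+T_s: 0.8000·(0.1000+0.1750) = 0.2200 m
margins: 0.0400+0.0400+0.0400 = 0.1200 m
sum ≈ 0.0350+0.0306+0.2200+0.1200 ≈ 0.4056 m = S ✓

v_R_max = 7/20 m/s = 0.3500 m/s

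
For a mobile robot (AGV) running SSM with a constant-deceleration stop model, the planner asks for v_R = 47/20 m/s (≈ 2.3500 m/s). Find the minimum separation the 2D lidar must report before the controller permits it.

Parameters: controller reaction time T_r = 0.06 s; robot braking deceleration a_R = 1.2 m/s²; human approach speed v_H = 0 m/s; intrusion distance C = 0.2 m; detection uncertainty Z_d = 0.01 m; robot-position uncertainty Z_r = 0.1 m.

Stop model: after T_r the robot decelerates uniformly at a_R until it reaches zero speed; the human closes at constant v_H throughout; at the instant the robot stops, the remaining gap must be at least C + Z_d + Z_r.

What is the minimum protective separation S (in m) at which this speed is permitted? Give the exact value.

braking lasts T_s = (47/20)/(6/5) = 1.9583 s
robot in T_r: 2.3500·0.0600 = 0.1410 m
robot covers 2.3500·1.9583 − ½·1.2000·1.9583² = 2.3010 m while stopping
human over T_r+T_s: 0.0000·(0.0600+1.9583) = 0.0000 m
C+Z_d+Z_r = 0.2000+0.0100+0.1000 = 0.3100 m
S_min ≈ 0.1410+2.3010+0.0000+0.3100  ⇒  S_min = 66049/24000 m

S_min = 66049/24000 m = 2.7520 m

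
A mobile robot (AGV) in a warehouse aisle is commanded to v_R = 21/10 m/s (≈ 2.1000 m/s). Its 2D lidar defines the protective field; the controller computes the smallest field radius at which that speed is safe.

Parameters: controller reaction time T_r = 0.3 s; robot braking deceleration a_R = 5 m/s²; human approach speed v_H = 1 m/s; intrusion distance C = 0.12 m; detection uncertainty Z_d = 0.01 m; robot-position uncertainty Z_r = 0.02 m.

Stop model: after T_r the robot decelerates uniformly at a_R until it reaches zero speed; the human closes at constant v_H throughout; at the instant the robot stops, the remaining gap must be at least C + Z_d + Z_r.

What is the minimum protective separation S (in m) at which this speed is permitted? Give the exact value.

braking lasts T_s = (21/10)/5 = 0.4200 s
robot in T_r: 2.1000·0.3000 = 0.6300 m
robot under decel: 2.1000²/(2·5.0000) = 0.4410 m
human closes 1.0000·0.7200 = 0.7200 m
C+Z_d+Z_r = 0.1200+0.0100+0.0200 = 0.1500 m
S_min ≈ 0.6300+0.4410+0.7200+0.1500  ⇒  S_min = 1941/1000 m

S_min = 1941/1000 m = 1.9410 m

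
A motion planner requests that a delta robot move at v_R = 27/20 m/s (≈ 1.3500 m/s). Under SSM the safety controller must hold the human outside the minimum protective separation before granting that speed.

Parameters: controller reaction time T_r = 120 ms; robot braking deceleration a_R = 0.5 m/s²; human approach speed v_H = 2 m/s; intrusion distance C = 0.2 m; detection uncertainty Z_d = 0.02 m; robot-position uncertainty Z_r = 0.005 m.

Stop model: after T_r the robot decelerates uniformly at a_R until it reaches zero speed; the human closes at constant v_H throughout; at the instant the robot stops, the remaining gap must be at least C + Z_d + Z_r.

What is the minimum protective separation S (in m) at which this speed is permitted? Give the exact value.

S_min = 15699/2000 m = 7.8495 m

T_s = v_R/a_R = (27/20)/(1/2) = 2.7000 s
reaction-phase robot travel = 1.3500·0.1200 = 0.1620 m
braking distance = 1.3500²/(2·0.5000) = 1.8225 m
human closes 2.0000·2.8200 = 5.6400 m
margins: 0.2000+0.0200+0.0050 = 0.2250 m
S_min ≈ 0.1620+1.8225+5.6400+0.2250  ⇒  S_min = 15699/2000 m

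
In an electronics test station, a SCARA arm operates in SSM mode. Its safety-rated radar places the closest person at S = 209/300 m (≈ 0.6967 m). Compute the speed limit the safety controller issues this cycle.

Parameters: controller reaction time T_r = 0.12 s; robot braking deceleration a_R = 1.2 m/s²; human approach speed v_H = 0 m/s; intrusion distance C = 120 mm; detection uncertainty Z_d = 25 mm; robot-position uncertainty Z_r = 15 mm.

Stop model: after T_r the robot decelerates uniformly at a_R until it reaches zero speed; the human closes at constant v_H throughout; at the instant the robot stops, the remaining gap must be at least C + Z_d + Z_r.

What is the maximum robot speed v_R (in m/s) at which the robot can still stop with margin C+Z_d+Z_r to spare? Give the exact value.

v_R_max = 1 m/s = 1.0000 m/s

quadratic (5/12)·v² + (3/25)·v + (-161/300) = 0
  disc = (3/25)² − 4·(5/12)·(-161/300) = 20449/22500 ; √disc = 143/150
  v_R = (−(3/25) + 143/150) / (2·(5/12)) = 1 m/s
check:
stop time T_s = 1/(6/5) = 0.8333 s
robot in T_r: 1.0000·0.1200 = 0.1200 m
braking distance = 1.0000²/(2·1.2000) = 0.4167 m
person approaches 0.0000·(0.1200+0.8333) = 0.0000 m
margins: 0.1200+0.0250+0.0150 = 0.1600 m
sum ≈ 0.1200+0.4167+0.0000+0.1600 ≈ 0.6967 m = S ✓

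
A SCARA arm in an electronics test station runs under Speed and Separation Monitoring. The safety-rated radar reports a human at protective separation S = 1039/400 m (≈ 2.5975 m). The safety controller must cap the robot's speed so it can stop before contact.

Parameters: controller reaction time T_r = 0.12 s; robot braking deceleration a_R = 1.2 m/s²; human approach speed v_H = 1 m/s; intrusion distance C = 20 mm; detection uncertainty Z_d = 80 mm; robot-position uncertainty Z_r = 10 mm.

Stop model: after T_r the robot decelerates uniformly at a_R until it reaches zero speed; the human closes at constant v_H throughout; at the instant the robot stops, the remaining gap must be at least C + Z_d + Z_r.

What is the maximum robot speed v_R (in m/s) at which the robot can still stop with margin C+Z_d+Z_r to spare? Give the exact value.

collect terms ⇒ (5/12)·v_R² + (143/150)·v_R + (-947/400) = 0
  disc = (143/150)² − 4·(5/12)·(-947/400) = 436921/90000 ; √disc = 661/300
  v_R = (−(143/150) + 661/300) / (2·(5/12)) = 3/2 m/s
check:
braking lasts T_s = (3/2)/(6/5) = 1.2500 s
robot covers v_R·T_r = 1.5000·0.1200 = 0.1800 m before braking
braking distance = 1.5000²/(2·1.2000) = 0.9375 m
human closes 1.0000·1.3700 = 1.3700 m
C+Z_d+Z_r = 0.0200+0.0800+0.0100 = 0.1100 m
sum ≈ 0.1800+0.9375+1.3700+0.1100 ≈ 2.5975 m = S ✓

v_R_max = 3/2 m/s = 1.5000 m/s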